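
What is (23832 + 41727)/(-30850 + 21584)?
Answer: -1599/226 ≈ -7.0752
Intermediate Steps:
(23832 + 41727)/(-30850 + 21584) = 65559/(-9266) = 65559*(-1/9266) = -1599/226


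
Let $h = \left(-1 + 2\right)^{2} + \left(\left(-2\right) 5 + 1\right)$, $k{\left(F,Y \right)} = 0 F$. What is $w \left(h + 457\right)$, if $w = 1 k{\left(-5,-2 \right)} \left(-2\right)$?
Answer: $0$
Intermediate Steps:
$k{\left(F,Y \right)} = 0$
$h = -8$ ($h = 1^{2} + \left(-10 + 1\right) = 1 - 9 = -8$)
$w = 0$ ($w = 1 \cdot 0 \left(-2\right) = 0 \left(-2\right) = 0$)
$w \left(h + 457\right) = 0 \left(-8 + 457\right) = 0 \cdot 449 = 0$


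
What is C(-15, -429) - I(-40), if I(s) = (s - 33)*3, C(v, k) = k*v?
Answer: 6654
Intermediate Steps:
I(s) = -99 + 3*s (I(s) = (-33 + s)*3 = -99 + 3*s)
C(-15, -429) - I(-40) = -429*(-15) - (-99 + 3*(-40)) = 6435 - (-99 - 120) = 6435 - 1*(-219) = 6435 + 219 = 6654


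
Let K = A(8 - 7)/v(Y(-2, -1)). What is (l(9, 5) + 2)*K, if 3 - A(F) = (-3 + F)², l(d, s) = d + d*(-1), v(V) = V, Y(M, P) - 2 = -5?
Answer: ⅔ ≈ 0.66667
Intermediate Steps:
Y(M, P) = -3 (Y(M, P) = 2 - 5 = -3)
l(d, s) = 0 (l(d, s) = d - d = 0)
A(F) = 3 - (-3 + F)²
K = ⅓ (K = (3 - (-3 + (8 - 7))²)/(-3) = (3 - (-3 + 1)²)*(-⅓) = (3 - 1*(-2)²)*(-⅓) = (3 - 1*4)*(-⅓) = (3 - 4)*(-⅓) = -1*(-⅓) = ⅓ ≈ 0.33333)
(l(9, 5) + 2)*K = (0 + 2)*(⅓) = 2*(⅓) = ⅔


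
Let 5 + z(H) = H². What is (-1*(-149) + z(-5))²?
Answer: 28561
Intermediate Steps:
z(H) = -5 + H²
(-1*(-149) + z(-5))² = (-1*(-149) + (-5 + (-5)²))² = (149 + (-5 + 25))² = (149 + 20)² = 169² = 28561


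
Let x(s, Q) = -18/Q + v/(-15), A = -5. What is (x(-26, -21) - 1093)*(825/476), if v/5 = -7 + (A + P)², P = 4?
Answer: -6295575/3332 ≈ -1889.4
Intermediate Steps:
v = -30 (v = 5*(-7 + (-5 + 4)²) = 5*(-7 + (-1)²) = 5*(-7 + 1) = 5*(-6) = -30)
x(s, Q) = 2 - 18/Q (x(s, Q) = -18/Q - 30/(-15) = -18/Q - 30*(-1/15) = -18/Q + 2 = 2 - 18/Q)
(x(-26, -21) - 1093)*(825/476) = ((2 - 18/(-21)) - 1093)*(825/476) = ((2 - 18*(-1/21)) - 1093)*(825*(1/476)) = ((2 + 6/7) - 1093)*(825/476) = (20/7 - 1093)*(825/476) = -7631/7*825/476 = -6295575/3332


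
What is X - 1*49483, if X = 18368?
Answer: -31115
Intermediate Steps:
X - 1*49483 = 18368 - 1*49483 = 18368 - 49483 = -31115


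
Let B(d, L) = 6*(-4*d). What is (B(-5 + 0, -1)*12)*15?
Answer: 21600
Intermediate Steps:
B(d, L) = -24*d
(B(-5 + 0, -1)*12)*15 = (-24*(-5 + 0)*12)*15 = (-24*(-5)*12)*15 = (120*12)*15 = 1440*15 = 21600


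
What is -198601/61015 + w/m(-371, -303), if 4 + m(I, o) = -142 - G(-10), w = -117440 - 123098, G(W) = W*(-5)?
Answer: 7318750137/5979470 ≈ 1224.0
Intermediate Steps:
G(W) = -5*W
w = -240538
m(I, o) = -196 (m(I, o) = -4 + (-142 - (-5)*(-10)) = -4 + (-142 - 1*50) = -4 + (-142 - 50) = -4 - 192 = -196)
-198601/61015 + w/m(-371, -303) = -198601/61015 - 240538/(-196) = -198601*1/61015 - 240538*(-1/196) = -198601/61015 + 120269/98 = 7318750137/5979470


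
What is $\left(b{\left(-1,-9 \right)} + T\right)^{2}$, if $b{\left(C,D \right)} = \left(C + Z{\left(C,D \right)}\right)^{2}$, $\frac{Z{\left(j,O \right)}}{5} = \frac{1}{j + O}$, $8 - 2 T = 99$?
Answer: $\frac{29929}{16} \approx 1870.6$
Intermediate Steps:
$T = - \frac{91}{2}$ ($T = 4 - \frac{99}{2} = - \frac{91}{2} \approx -45.5$)
$Z{\left(j,O \right)} = \frac{5}{O + j}$ ($Z{\left(j,O \right)} = \frac{5}{j + O} = \frac{5}{O + j}$)
$b{\left(C,D \right)} = \left(C + \frac{5}{C + D}\right)^{2}$ ($b{\left(C,D \right)} = \left(C + \frac{5}{D + C}\right)^{2} = \left(C + \frac{5}{C + D}\right)^{2}$)
$\left(b{\left(-1,-9 \right)} + T\right)^{2} = \left(\left(-1 + \frac{5}{-1 - 9}\right)^{2} - \frac{91}{2}\right)^{2} = \left(\left(-1 + \frac{5}{-10}\right)^{2} - \frac{91}{2}\right)^{2} = \left(\left(-1 + 5 \left(- \frac{1}{10}\right)\right)^{2} - \frac{91}{2}\right)^{2} = \left(\left(-1 - \frac{1}{2}\right)^{2} - \frac{91}{2}\right)^{2} = \left(\left(- \frac{3}{2}\right)^{2} - \frac{91}{2}\right)^{2} = \left(\frac{9}{4} - \frac{91}{2}\right)^{2} = \left(- \frac{173}{4}\right)^{2} = \frac{29929}{16}$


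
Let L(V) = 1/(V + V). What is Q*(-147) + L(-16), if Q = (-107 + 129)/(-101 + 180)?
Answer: -103567/2528 ≈ -40.968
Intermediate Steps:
L(V) = 1/(2*V)
Q = 22/79 ≈ 0.27848
Q*(-147) + L(-16) = (22/79)*(-147) + (½)/(-16) = -3234/79 + (½)*(-1/16) = -3234/79 - 1/32 = -103567/2528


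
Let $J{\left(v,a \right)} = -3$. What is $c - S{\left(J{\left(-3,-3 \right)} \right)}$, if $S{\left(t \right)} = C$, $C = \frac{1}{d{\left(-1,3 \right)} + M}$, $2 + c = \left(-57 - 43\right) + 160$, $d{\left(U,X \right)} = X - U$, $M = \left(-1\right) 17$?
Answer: $\frac{755}{13} \approx 58.077$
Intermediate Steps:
$M = -17$
$c = 58$ ($c = -2 + \left(\left(-57 - 43\right) + 160\right) = -2 + \left(-100 + 160\right) = -2 + 60 = 58$)
$C = - \frac{1}{13}$ ($C = \frac{1}{\left(3 - -1\right) - 17} = \frac{1}{\left(3 + 1\right) - 17} = \frac{1}{4 - 17} = \frac{1}{-13} = - \frac{1}{13} \approx -0.076923$)
$S{\left(t \right)} = - \frac{1}{13}$
$c - S{\left(J{\left(-3,-3 \right)} \right)} = 58 - - \frac{1}{13} = 58 + \frac{1}{13} = \frac{755}{13}$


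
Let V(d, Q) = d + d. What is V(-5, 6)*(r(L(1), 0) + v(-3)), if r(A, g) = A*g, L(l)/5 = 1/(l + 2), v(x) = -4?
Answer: 40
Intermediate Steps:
V(d, Q) = 2*d
L(l) = 5/(2 + l) (L(l) = 5/(l + 2) = 5/(2 + l))
V(-5, 6)*(r(L(1), 0) + v(-3)) = (2*(-5))*((5/(2 + 1))*0 - 4) = -10*((5/3)*0 - 4) = -10*(0 - 4) = -10*(-4) = 40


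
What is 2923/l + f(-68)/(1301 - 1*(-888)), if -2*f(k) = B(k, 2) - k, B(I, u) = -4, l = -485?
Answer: -6413967/1061665 ≈ -6.0414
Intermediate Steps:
f(k) = 2 + k/2 (f(k) = -(-4 - k)/2 = 2 + k/2)
2923/l + f(-68)/(1301 - 1*(-888)) = 2923/(-485) + (2 + (½)*(-68))/(1301 - 1*(-888)) = 2923*(-1/485) + (2 - 34)/(1301 + 888) = -2923/485 - 32/2189 = -6413967/1061665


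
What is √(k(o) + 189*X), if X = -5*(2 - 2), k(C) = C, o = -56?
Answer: 2*I*√14 ≈ 7.4833*I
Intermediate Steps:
X = 0 (X = -5*0 = 0)
√(k(o) + 189*X) = √(-56 + 189*0) = √(-56 + 0) = √(-56) = 2*I*√14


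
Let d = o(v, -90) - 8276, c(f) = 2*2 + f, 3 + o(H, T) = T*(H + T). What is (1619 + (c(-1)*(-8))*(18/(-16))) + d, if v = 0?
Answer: 1467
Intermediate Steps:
o(H, T) = -3 + T*(H + T)
c(f) = 4 + f
d = -179 (d = (-3 + (-90)² + 0*(-90)) - 8276 = (-3 + 8100 + 0) - 8276 = 8097 - 8276 = -179)
(1619 + (c(-1)*(-8))*(18/(-16))) + d = (1619 + ((4 - 1)*(-8))*(18/(-16))) - 179 = (1619 + (3*(-8))*(18*(-1/16))) - 179 = (1619 - 24*(-9/8)) - 179 = (1619 + 27) - 179 = 1646 - 179 = 1467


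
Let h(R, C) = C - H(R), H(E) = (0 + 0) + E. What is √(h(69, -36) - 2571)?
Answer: 2*I*√669 ≈ 51.73*I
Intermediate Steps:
H(E) = E (H(E) = 0 + E = E)
h(R, C) = C - R
√(h(69, -36) - 2571) = √((-36 - 1*69) - 2571) = √((-36 - 69) - 2571) = √(-105 - 2571) = √(-2676) = 2*I*√669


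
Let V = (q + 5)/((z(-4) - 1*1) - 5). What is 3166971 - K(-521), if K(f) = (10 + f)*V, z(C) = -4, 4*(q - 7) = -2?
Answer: 63327667/20 ≈ 3.1664e+6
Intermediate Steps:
q = 13/2 (q = 7 + (1/4)*(-2) = 7 - 1/2 = 13/2 ≈ 6.5000)
V = -23/20 (V = (13/2 + 5)/((-4 - 1*1) - 5) = 23/(2*((-4 - 1) - 5)) = 23/(2*(-5 - 5)) = (23/2)/(-10) = (23/2)*(-1/10) = -23/20 ≈ -1.1500)
K(f) = -23/2 - 23*f/20 (K(f) = (10 + f)*(-23/20) = -23/2 - 23*f/20)
3166971 - K(-521) = 3166971 - (-23/2 - 23/20*(-521)) = 3166971 - (-23/2 + 11983/20) = 3166971 - 1*11753/20 = 3166971 - 11753/20 = 63327667/20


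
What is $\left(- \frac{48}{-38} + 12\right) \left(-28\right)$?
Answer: $- \frac{7056}{19} \approx -371.37$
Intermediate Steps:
$\left(- \frac{48}{-38} + 12\right) \left(-28\right) = \left(\left(-48\right) \left(- \frac{1}{38}\right) + 12\right) \left(-28\right) = \left(\frac{24}{19} + 12\right) \left(-28\right) = \frac{252}{19} \left(-28\right) = - \frac{7056}{19}$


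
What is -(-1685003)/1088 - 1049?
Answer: 543691/1088 ≈ 499.72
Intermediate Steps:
-(-1685003)/1088 - 1049 = -1403*(-1201/1088) - 1049 = 1685003/1088 - 1049 = 543691/1088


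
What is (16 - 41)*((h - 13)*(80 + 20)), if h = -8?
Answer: 52500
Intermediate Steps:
(16 - 41)*((h - 13)*(80 + 20)) = (16 - 41)*((-8 - 13)*(80 + 20)) = -(-525)*100 = -25*(-2100) = 52500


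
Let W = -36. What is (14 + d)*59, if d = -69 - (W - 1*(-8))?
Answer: -1593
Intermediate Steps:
d = -41 (d = -69 - (-36 - 1*(-8)) = -69 - (-36 + 8) = -69 - 1*(-28) = -69 + 28 = -41)
(14 + d)*59 = (14 - 41)*59 = -27*59 = -1593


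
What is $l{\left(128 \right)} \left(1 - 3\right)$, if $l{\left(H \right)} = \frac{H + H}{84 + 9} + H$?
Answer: $- \frac{24320}{93} \approx -261.51$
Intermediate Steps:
$l{\left(H \right)} = \frac{95 H}{93}$ ($l{\left(H \right)} = \frac{2 H}{93} + H = \frac{95 H}{93}$)
$l{\left(128 \right)} \left(1 - 3\right) = \frac{95}{93} \cdot 128 \left(1 - 3\right) = \frac{12160}{93} \left(-2\right) = - \frac{24320}{93}$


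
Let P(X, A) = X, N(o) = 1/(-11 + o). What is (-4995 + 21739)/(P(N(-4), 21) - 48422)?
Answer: -251160/726331 ≈ -0.34579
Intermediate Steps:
(-4995 + 21739)/(P(N(-4), 21) - 48422) = (-4995 + 21739)/(1/(-11 - 4) - 48422) = 16744/(1/(-15) - 48422) = 16744/(-1/15 - 48422) = 16744/(-726331/15) = 16744*(-15/726331) = -251160/726331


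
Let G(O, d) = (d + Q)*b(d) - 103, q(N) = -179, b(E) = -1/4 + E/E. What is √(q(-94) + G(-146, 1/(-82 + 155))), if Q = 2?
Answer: I*√5978919/146 ≈ 16.748*I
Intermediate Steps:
b(E) = ¾ (b(E) = -1*¼ + 1 = -¼ + 1 = ¾)
G(O, d) = -203/2 + 3*d/4 (G(O, d) = (d + 2)*(¾) - 103 = (2 + d)*(¾) - 103 = (3/2 + 3*d/4) - 103 = -203/2 + 3*d/4)
√(q(-94) + G(-146, 1/(-82 + 155))) = √(-179 + (-203/2 + 3/(4*(-82 + 155)))) = √(-179 + (-203/2 + (¾)/73)) = √(-179 + (-203/2 + (¾)*(1/73))) = √(-179 + (-203/2 + 3/292)) = √(-179 - 29635/292) = √(-81903/292) = I*√5978919/146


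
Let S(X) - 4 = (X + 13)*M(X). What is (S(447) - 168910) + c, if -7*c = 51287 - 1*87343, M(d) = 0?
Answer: -1146286/7 ≈ -1.6376e+5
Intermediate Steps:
c = 36056/7 (c = -(51287 - 1*87343)/7 = -(51287 - 87343)/7 = -1/7*(-36056) = 36056/7 ≈ 5150.9)
S(X) = 4 (S(X) = 4 + (X + 13)*0 = 4 + (13 + X)*0 = 4 + 0 = 4)
(S(447) - 168910) + c = (4 - 168910) + 36056/7 = -168906 + 36056/7 = -1146286/7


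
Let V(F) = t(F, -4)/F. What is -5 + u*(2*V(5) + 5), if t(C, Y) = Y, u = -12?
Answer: -229/5 ≈ -45.800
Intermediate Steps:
V(F) = -4/F
-5 + u*(2*V(5) + 5) = -5 - 12*(2*(-4/5) + 5) = -5 - 12*(2*(-4*⅕) + 5) = -5 - 12*(2*(-⅘) + 5) = -5 - 12*(-8/5 + 5) = -5 - 12*17/5 = -5 - 204/5 = -229/5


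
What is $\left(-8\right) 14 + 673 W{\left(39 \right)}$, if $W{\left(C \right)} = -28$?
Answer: $-18956$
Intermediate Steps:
$\left(-8\right) 14 + 673 W{\left(39 \right)} = \left(-8\right) 14 + 673 \left(-28\right) = -112 - 18844 = -18956$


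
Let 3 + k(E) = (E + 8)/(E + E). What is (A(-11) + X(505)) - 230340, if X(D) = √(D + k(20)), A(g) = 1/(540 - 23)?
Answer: -119085779/517 + √50270/10 ≈ -2.3032e+5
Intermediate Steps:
k(E) = -3 + (8 + E)/(2*E) (k(E) = -3 + (E + 8)/(E + E) = -3 + (8 + E)/((2*E)) = -3 + (8 + E)*(1/(2*E)) = -3 + (8 + E)/(2*E))
A(g) = 1/517
X(D) = √(-23/10 + D) (X(D) = √(D + (-5/2 + 4/20)) = √(D + (-5/2 + 4*(1/20))) = √(D + (-5/2 + ⅕)) = √(D - 23/10) = √(-23/10 + D))
(A(-11) + X(505)) - 230340 = (1/517 + √(-230 + 100*505)/10) - 230340 = (1/517 + √(-230 + 50500)/10) - 230340 = (1/517 + √50270/10) - 230340 = -119085779/517 + √50270/10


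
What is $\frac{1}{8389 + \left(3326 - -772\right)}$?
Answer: $\frac{1}{12487} \approx 8.0083 \cdot 10^{-5}$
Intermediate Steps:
$\frac{1}{8389 + \left(3326 - -772\right)} = \frac{1}{8389 + \left(3326 + 772\right)} = \frac{1}{8389 + 4098} = \frac{1}{12487}$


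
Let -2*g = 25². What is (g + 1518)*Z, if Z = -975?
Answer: -2350725/2 ≈ -1.1754e+6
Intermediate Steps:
g = -625/2 (g = -½*25² = -½*625 = -625/2 ≈ -312.50)
(g + 1518)*Z = (-625/2 + 1518)*(-975) = (2411/2)*(-975) = -2350725/2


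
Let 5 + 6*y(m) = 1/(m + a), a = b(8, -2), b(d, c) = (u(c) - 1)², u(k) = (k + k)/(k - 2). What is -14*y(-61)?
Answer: 714/61 ≈ 11.705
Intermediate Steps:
u(k) = 2*k/(-2 + k) (u(k) = (2*k)/(-2 + k) = 2*k/(-2 + k))
b(d, c) = (-1 + 2*c/(-2 + c))² (b(d, c) = (2*c/(-2 + c) - 1)² = (-1 + 2*c/(-2 + c))²)
a = 0 (a = (2 - 2)²/(-2 - 2)² = 0²/(-4)² = (1/16)*0 = 0)
y(m) = -⅚ + 1/(6*m) (y(m) = -⅚ + 1/(6*(m + 0)) = -⅚ + 1/(6*m))
-14*y(-61) = -7*(1 - 5*(-61))/(3*(-61)) = -7*(-1)*(1 + 305)/(3*61) = -7*(-1)*306/(3*61) = -14*(-51/61) = 714/61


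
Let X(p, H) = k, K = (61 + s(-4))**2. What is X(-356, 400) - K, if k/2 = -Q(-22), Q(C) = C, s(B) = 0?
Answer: -3677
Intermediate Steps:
K = 3721 (K = (61 + 0)**2 = 61**2 = 3721)
k = 44 (k = 2*(-1*(-22)) = 2*22 = 44)
X(p, H) = 44
X(-356, 400) - K = 44 - 1*3721 = 44 - 3721 = -3677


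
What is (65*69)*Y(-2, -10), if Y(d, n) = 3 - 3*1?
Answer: 0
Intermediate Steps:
Y(d, n) = 0 (Y(d, n) = 3 - 3 = 0)
(65*69)*Y(-2, -10) = (65*69)*0 = 4485*0 = 0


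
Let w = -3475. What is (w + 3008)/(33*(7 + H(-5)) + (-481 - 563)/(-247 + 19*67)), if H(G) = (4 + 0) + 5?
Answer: -26619/30038 ≈ -0.88618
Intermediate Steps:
H(G) = 9 (H(G) = 4 + 5 = 9)
(w + 3008)/(33*(7 + H(-5)) + (-481 - 563)/(-247 + 19*67)) = (-3475 + 3008)/(33*(7 + 9) + (-481 - 563)/(-247 + 19*67)) = -467/(33*16 - 1044/(-247 + 1273)) = -467/(528 - 1044/1026) = -467/(528 - 1044*1/1026) = -467/(528 - 58/57) = -467/30038/57 = -467*57/30038 = -26619/30038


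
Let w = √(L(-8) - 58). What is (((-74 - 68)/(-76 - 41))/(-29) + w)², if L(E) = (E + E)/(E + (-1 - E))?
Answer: (142 - 3393*I*√42)²/11512449 ≈ -41.998 - 0.54245*I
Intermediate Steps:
L(E) = -2*E (L(E) = (2*E)/(-1) = (2*E)*(-1) = -2*E)
w = I*√42 (w = √(-2*(-8) - 58) = √(16 - 58) = √(-42) = I*√42 ≈ 6.4807*I)
(((-74 - 68)/(-76 - 41))/(-29) + w)² = (((-74 - 68)/(-76 - 41))/(-29) + I*√42)² = (-142/(-117)*(-1/29) + I*√42)² = (-142*(-1/117)*(-1/29) + I*√42)² = ((142/117)*(-1/29) + I*√42)² = (-142/3393 + I*√42)²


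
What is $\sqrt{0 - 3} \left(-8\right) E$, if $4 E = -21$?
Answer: $42 i \sqrt{3} \approx 72.746 i$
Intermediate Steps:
$E = - \frac{21}{4}$ ($E = \frac{1}{4} \left(-21\right) = - \frac{21}{4} \approx -5.25$)
$\sqrt{0 - 3} \left(-8\right) E = \sqrt{0 - 3} \left(-8\right) \left(- \frac{21}{4}\right) = \sqrt{-3} \left(-8\right) \left(- \frac{21}{4}\right) = i \sqrt{3} \left(-8\right) \left(- \frac{21}{4}\right) = - 8 i \sqrt{3} \left(- \frac{21}{4}\right) = 42 i \sqrt{3}$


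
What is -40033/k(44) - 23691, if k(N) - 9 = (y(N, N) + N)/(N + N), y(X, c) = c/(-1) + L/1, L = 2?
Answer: -11166779/397 ≈ -28128.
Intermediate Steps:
y(X, c) = 2 - c (y(X, c) = c/(-1) + 2/1 = c*(-1) + 2*1 = -c + 2 = 2 - c)
k(N) = 9 + 1/N (k(N) = 9 + ((2 - N) + N)/(N + N) = 9 + 2/((2*N)) = 9 + 2*(1/(2*N)) = 9 + 1/N)
-40033/k(44) - 23691 = -40033/(9 + 1/44) - 23691 = -40033/397/44 - 23691 = -40033*44/397 - 23691 = -1761452/397 - 23691 = -11166779/397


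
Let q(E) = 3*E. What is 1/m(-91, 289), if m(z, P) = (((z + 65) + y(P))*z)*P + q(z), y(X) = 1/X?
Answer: 1/683410 ≈ 1.4632e-6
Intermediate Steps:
m(z, P) = 3*z + P*z*(65 + z + 1/P) (m(z, P) = (((z + 65) + 1/P)*z)*P + 3*z = (((65 + z) + 1/P)*z)*P + 3*z = ((65 + z + 1/P)*z)*P + 3*z = (z*(65 + z + 1/P))*P + 3*z = P*z*(65 + z + 1/P) + 3*z = 3*z + P*z*(65 + z + 1/P))
1/m(-91, 289) = 1/(-91*(4 + 65*289 + 289*(-91))) = 1/(-91*(4 + 18785 - 26299)) = 1/(-91*(-7510)) = 1/683410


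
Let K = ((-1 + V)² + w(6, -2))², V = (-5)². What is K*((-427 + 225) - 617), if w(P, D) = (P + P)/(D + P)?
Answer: -274562379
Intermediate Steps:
V = 25
w(P, D) = 2*P/(D + P) (w(P, D) = (2*P)/(D + P) = 2*P/(D + P))
K = 335241 (K = ((-1 + 25)² + 2*6/(-2 + 6))² = (24² + 2*6/4)² = (576 + 2*6*(¼))² = (576 + 3)² = 579² = 335241)
K*((-427 + 225) - 617) = 335241*((-427 + 225) - 617) = 335241*(-202 - 617) = 335241*(-819) = -274562379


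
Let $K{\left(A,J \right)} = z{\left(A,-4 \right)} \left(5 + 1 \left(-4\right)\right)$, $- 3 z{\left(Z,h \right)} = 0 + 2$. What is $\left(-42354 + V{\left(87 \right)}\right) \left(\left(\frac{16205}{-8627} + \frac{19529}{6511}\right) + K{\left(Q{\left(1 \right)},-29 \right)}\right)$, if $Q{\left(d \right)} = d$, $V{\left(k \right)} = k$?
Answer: $- \frac{1078611432110}{56170397} \approx -19203.0$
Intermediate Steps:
$z{\left(Z,h \right)} = - \frac{2}{3}$ ($z{\left(Z,h \right)} = - \frac{0 + 2}{3} = \left(- \frac{1}{3}\right) 2 = - \frac{2}{3}$)
$K{\left(A,J \right)} = - \frac{2}{3}$ ($K{\left(A,J \right)} = - \frac{2 \left(5 + 1 \left(-4\right)\right)}{3} = - \frac{2 \left(5 - 4\right)}{3} = \left(- \frac{2}{3}\right) 1 = - \frac{2}{3}$)
$\left(-42354 + V{\left(87 \right)}\right) \left(\left(\frac{16205}{-8627} + \frac{19529}{6511}\right) + K{\left(Q{\left(1 \right)},-29 \right)}\right) = \left(-42354 + 87\right) \left(\left(\frac{16205}{-8627} + \frac{19529}{6511}\right) - \frac{2}{3}\right) = - 42267 \left(\left(16205 \left(- \frac{1}{8627}\right) + 19529 \cdot \frac{1}{6511}\right) - \frac{2}{3}\right) = - 42267 \left(\left(- \frac{16205}{8627} + \frac{19529}{6511}\right) - \frac{2}{3}\right) = - 42267 \left(\frac{62965928}{56170397} - \frac{2}{3}\right) = \left(-42267\right) \frac{76556990}{168511191} = - \frac{1078611432110}{56170397}$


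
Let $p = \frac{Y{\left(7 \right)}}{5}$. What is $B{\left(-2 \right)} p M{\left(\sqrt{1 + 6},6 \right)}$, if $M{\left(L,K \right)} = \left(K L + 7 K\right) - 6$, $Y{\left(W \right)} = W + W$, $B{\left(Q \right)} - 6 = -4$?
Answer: $\frac{1008}{5} + \frac{168 \sqrt{7}}{5} \approx 290.5$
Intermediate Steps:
$B{\left(Q \right)} = 2$ ($B{\left(Q \right)} = 6 - 4 = 2$)
$Y{\left(W \right)} = 2 W$
$p = \frac{14}{5}$ ($p = \frac{2 \cdot 7}{5} = 14 \cdot \frac{1}{5} = \frac{14}{5} \approx 2.8$)
$M{\left(L,K \right)} = -6 + 7 K + K L$ ($M{\left(L,K \right)} = \left(7 K + K L\right) - 6 = -6 + 7 K + K L$)
$B{\left(-2 \right)} p M{\left(\sqrt{1 + 6},6 \right)} = 2 \cdot \frac{14}{5} \left(-6 + 7 \cdot 6 + 6 \sqrt{1 + 6}\right) = \frac{28 \left(-6 + 42 + 6 \sqrt{7}\right)}{5} = \frac{28 \left(36 + 6 \sqrt{7}\right)}{5} = \frac{1008}{5} + \frac{168 \sqrt{7}}{5}$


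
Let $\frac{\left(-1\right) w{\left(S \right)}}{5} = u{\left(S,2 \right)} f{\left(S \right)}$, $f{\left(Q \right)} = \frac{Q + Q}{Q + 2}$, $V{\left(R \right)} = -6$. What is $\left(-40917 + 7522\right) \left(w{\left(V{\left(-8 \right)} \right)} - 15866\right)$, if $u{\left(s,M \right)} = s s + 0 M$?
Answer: $547878370$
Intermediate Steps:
$u{\left(s,M \right)} = s^{2}$ ($u{\left(s,M \right)} = s^{2} + 0 = s^{2}$)
$f{\left(Q \right)} = \frac{2 Q}{2 + Q}$
$w{\left(S \right)} = - \frac{10 S^{3}}{2 + S}$ ($w{\left(S \right)} = - 5 S^{2} \frac{2 S}{2 + S} = - 5 \frac{2 S^{3}}{2 + S} = - \frac{10 S^{3}}{2 + S}$)
$\left(-40917 + 7522\right) \left(w{\left(V{\left(-8 \right)} \right)} - 15866\right) = \left(-40917 + 7522\right) \left(- \frac{10 \left(-6\right)^{3}}{2 - 6} - 15866\right) = - 33395 \left(\left(-10\right) \left(-216\right) \frac{1}{-4} - 15866\right) = - 33395 \left(\left(-10\right) \left(-216\right) \left(- \frac{1}{4}\right) - 15866\right) = - 33395 \left(-540 - 15866\right) = \left(-33395\right) \left(-16406\right) = 547878370$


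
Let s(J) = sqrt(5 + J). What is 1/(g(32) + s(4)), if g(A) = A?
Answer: 1/35 ≈ 0.028571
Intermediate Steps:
1/(g(32) + s(4)) = 1/(32 + sqrt(5 + 4)) = 1/(32 + sqrt(9)) = 1/(32 + 3) = 1/35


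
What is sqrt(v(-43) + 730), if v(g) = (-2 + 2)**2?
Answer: sqrt(730) ≈ 27.019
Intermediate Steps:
v(g) = 0 (v(g) = 0**2 = 0)
sqrt(v(-43) + 730) = sqrt(0 + 730) = sqrt(730)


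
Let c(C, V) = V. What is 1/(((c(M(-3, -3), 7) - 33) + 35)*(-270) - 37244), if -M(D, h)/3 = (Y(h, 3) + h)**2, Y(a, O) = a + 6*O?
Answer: -1/39674 ≈ -2.5205e-5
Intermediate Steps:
M(D, h) = -3*(18 + 2*h)**2 (M(D, h) = -3*((h + 6*3) + h)**2 = -3*((h + 18) + h)**2 = -3*((18 + h) + h)**2 = -3*(18 + 2*h)**2)
1/(((c(M(-3, -3), 7) - 33) + 35)*(-270) - 37244) = 1/(((7 - 33) + 35)*(-270) - 37244) = 1/((-26 + 35)*(-270) - 37244) = 1/(9*(-270) - 37244) = 1/(-2430 - 37244) = 1/(-39674) = -1/39674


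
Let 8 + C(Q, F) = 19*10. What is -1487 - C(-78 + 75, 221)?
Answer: -1669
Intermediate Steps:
C(Q, F) = 182 (C(Q, F) = -8 + 19*10 = -8 + 190 = 182)
-1487 - C(-78 + 75, 221) = -1487 - 1*182 = -1487 - 182 = -1669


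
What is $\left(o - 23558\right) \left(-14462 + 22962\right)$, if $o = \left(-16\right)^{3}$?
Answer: $-235059000$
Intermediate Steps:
$o = -4096$
$\left(o - 23558\right) \left(-14462 + 22962\right) = \left(-4096 - 23558\right) \left(-14462 + 22962\right) = \left(-27654\right) 8500 = -235059000$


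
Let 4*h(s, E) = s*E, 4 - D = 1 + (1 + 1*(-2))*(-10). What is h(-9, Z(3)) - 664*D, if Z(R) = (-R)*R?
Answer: 18673/4 ≈ 4668.3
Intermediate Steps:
Z(R) = -R**2
D = -7 (D = 4 - (1 + (1 + 1*(-2))*(-10)) = 4 - (1 + (1 - 2)*(-10)) = 4 - (1 - 1*(-10)) = 4 - (1 + 10) = 4 - 1*11 = 4 - 11 = -7)
h(s, E) = E*s/4 (h(s, E) = (s*E)/4 = (E*s)/4 = E*s/4)
h(-9, Z(3)) - 664*D = (1/4)*(-1*3**2)*(-9) - 664*(-7) = (1/4)*(-1*9)*(-9) + 4648 = (1/4)*(-9)*(-9) + 4648 = 81/4 + 4648 = 18673/4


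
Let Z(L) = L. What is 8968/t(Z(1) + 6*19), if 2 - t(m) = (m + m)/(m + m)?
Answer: 8968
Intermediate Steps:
t(m) = 1 (t(m) = 2 - (m + m)/(m + m) = 2 - 2*m/(2*m) = 2 - 2*m*1/(2*m) = 2 - 1*1 = 2 - 1 = 1)
8968/t(Z(1) + 6*19) = 8968/1 = 8968*1 = 8968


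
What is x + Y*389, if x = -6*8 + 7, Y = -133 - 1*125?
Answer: -100403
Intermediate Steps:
Y = -258 (Y = -133 - 125 = -258)
x = -41 (x = -48 + 7 = -41)
x + Y*389 = -41 - 258*389 = -41 - 100362 = -100403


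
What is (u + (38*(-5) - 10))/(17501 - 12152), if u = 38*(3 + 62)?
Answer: 2270/5349 ≈ 0.42438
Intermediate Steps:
u = 2470 (u = 38*65 = 2470)
(u + (38*(-5) - 10))/(17501 - 12152) = (2470 + (38*(-5) - 10))/(17501 - 12152) = (2470 + (-190 - 10))/5349 = (2470 - 200)*(1/5349) = 2270*(1/5349) = 2270/5349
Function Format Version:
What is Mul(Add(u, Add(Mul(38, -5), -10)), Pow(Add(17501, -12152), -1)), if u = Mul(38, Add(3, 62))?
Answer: Rational(2270, 5349) ≈ 0.42438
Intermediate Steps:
u = 2470 (u = Mul(38, 65) = 2470)
Mul(Add(u, Add(Mul(38, -5), -10)), Pow(Add(17501, -12152), -1)) = Mul(Add(2470, Add(Mul(38, -5), -10)), Pow(Add(17501, -12152), -1)) = Mul(Add(2470, Add(-190, -10)), Pow(5349, -1)) = Mul(Add(2470, -200), Rational(1, 5349)) = Mul(2270, Rational(1, 5349)) = Rational(2270, 5349)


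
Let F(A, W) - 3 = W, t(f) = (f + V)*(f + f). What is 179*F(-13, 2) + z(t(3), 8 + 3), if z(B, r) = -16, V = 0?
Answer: 879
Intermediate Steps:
t(f) = 2*f² (t(f) = (f + 0)*(f + f) = f*(2*f) = 2*f²)
F(A, W) = 3 + W
179*F(-13, 2) + z(t(3), 8 + 3) = 179*(3 + 2) - 16 = 179*5 - 16 = 895 - 16 = 879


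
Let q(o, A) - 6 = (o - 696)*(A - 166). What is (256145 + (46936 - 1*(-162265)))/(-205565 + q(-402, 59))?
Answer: -465346/88073 ≈ -5.2836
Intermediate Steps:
q(o, A) = 6 + (-696 + o)*(-166 + A) (q(o, A) = 6 + (o - 696)*(A - 166) = 6 + (-696 + o)*(-166 + A))
(256145 + (46936 - 1*(-162265)))/(-205565 + q(-402, 59)) = (256145 + (46936 - 1*(-162265)))/(-205565 + (115542 - 696*59 - 166*(-402) + 59*(-402))) = (256145 + (46936 + 162265))/(-205565 + (115542 - 41064 + 66732 - 23718)) = (256145 + 209201)/(-205565 + 117492) = 465346/(-88073) = 465346*(-1/88073) = -465346/88073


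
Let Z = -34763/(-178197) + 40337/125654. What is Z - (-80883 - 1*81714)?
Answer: 3640747947803677/22391165838 ≈ 1.6260e+5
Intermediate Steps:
Z = 11556042391/22391165838 (Z = -34763*(-1/178197) + 40337*(1/125654) = 34763/178197 + 40337/125654 = 11556042391/22391165838 ≈ 0.51610)
Z - (-80883 - 1*81714) = 11556042391/22391165838 - (-80883 - 1*81714) = 11556042391/22391165838 - (-80883 - 81714) = 11556042391/22391165838 - 1*(-162597) = 11556042391/22391165838 + 162597 = 3640747947803677/22391165838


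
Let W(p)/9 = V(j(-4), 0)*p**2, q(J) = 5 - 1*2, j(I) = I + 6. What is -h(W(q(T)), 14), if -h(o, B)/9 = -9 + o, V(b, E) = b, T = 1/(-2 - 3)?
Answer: 1377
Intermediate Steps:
j(I) = 6 + I
T = -1/5 (T = 1/(-5) = -1/5 ≈ -0.20000)
q(J) = 3 (q(J) = 5 - 2 = 3)
W(p) = 18*p**2 (W(p) = 9*((6 - 4)*p**2) = 9*(2*p**2) = 18*p**2)
h(o, B) = 81 - 9*o (h(o, B) = -9*(-9 + o) = 81 - 9*o)
-h(W(q(T)), 14) = -(81 - 162*3**2) = -(81 - 162*9) = -(81 - 9*162) = -(81 - 1458) = -1*(-1377) = 1377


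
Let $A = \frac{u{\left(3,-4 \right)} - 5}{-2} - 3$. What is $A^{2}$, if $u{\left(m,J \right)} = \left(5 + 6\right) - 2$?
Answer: $25$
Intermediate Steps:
$u{\left(m,J \right)} = 9$ ($u{\left(m,J \right)} = 11 - 2 = 9$)
$A = -5$ ($A = \frac{9 - 5}{-2} - 3 = \left(- \frac{1}{2}\right) 4 - 3 = -2 - 3 = -5$)
$A^{2} = \left(-5\right)^{2} = 25$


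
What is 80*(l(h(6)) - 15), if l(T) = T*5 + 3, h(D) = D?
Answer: 1440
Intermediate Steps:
l(T) = 3 + 5*T (l(T) = 5*T + 3 = 3 + 5*T)
80*(l(h(6)) - 15) = 80*((3 + 5*6) - 15) = 80*((3 + 30) - 15) = 80*(33 - 15) = 80*18 = 1440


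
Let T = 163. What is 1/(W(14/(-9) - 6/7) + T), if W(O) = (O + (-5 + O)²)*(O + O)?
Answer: -250047/22630291 ≈ -0.011049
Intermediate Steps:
W(O) = 2*O*(O + (-5 + O)²) (W(O) = (O + (-5 + O)²)*(2*O) = 2*O*(O + (-5 + O)²))
1/(W(14/(-9) - 6/7) + T) = 1/(2*(14/(-9) - 6/7)*((14/(-9) - 6/7) + (-5 + (14/(-9) - 6/7))²) + 163) = 1/(2*(14*(-⅑) - 6*⅐)*((14*(-⅑) - 6*⅐) + (-5 + (14*(-⅑) - 6*⅐))²) + 163) = 1/(2*(-14/9 - 6/7)*((-14/9 - 6/7) + (-5 + (-14/9 - 6/7))²) + 163) = 1/(2*(-152/63)*(-152/63 + (-5 - 152/63)²) + 163) = 1/(2*(-152/63)*(-152/63 + (-467/63)²) + 163) = 1/(2*(-152/63)*(-152/63 + 218089/3969) + 163) = 1/(2*(-152/63)*(208513/3969) + 163) = 1/(-63387952/250047 + 163) = 1/(-22630291/250047) = -250047/22630291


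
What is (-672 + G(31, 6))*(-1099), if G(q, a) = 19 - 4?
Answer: 722043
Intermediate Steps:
G(q, a) = 15
(-672 + G(31, 6))*(-1099) = (-672 + 15)*(-1099) = -657*(-1099) = 722043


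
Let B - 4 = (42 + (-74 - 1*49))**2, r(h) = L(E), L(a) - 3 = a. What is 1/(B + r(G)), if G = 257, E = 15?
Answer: 1/6583 ≈ 0.00015191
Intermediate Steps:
L(a) = 3 + a
r(h) = 18 (r(h) = 3 + 15 = 18)
B = 6565 (B = 4 + (42 + (-74 - 1*49))**2 = 4 + (42 + (-74 - 49))**2 = 4 + (42 - 123)**2 = 4 + (-81)**2 = 4 + 6561 = 6565)
1/(B + r(G)) = 1/(6565 + 18) = 1/6583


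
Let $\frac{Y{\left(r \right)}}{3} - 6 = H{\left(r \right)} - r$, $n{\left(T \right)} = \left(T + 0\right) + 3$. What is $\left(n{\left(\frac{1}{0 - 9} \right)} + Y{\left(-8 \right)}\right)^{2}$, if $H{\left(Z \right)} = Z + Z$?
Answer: $\frac{784}{81} \approx 9.679$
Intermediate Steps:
$H{\left(Z \right)} = 2 Z$
$n{\left(T \right)} = 3 + T$ ($n{\left(T \right)} = T + 3 = 3 + T$)
$Y{\left(r \right)} = 18 + 3 r$ ($Y{\left(r \right)} = 18 + 3 \left(2 r - r\right) = 18 + 3 r$)
$\left(n{\left(\frac{1}{0 - 9} \right)} + Y{\left(-8 \right)}\right)^{2} = \left(\left(3 + \frac{1}{0 - 9}\right) + \left(18 + 3 \left(-8\right)\right)\right)^{2} = \left(\left(3 + \frac{1}{-9}\right) + \left(18 - 24\right)\right)^{2} = \left(\left(3 - \frac{1}{9}\right) - 6\right)^{2} = \left(\frac{26}{9} - 6\right)^{2} = \left(- \frac{28}{9}\right)^{2} = \frac{784}{81}$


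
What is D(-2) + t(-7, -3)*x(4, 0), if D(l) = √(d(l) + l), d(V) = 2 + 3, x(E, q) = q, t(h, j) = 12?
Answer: √3 ≈ 1.7320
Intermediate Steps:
d(V) = 5
D(l) = √(5 + l)
D(-2) + t(-7, -3)*x(4, 0) = √(5 - 2) + 12*0 = √3 + 0 = √3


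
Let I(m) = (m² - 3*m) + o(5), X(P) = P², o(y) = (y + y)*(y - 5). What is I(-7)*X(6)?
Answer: 2520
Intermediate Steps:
o(y) = 2*y*(-5 + y) (o(y) = (2*y)*(-5 + y) = 2*y*(-5 + y))
I(m) = m² - 3*m (I(m) = (m² - 3*m) + 2*5*(-5 + 5) = (m² - 3*m) + 2*5*0 = (m² - 3*m) + 0 = m² - 3*m)
I(-7)*X(6) = -7*(-3 - 7)*6² = -7*(-10)*36 = 70*36 = 2520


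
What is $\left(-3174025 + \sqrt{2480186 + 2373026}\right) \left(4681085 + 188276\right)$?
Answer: $-15455473548025 + 9738722 \sqrt{1213303} \approx -1.5445 \cdot 10^{13}$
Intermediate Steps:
$\left(-3174025 + \sqrt{2480186 + 2373026}\right) \left(4681085 + 188276\right) = \left(-3174025 + \sqrt{4853212}\right) 4869361 = \left(-3174025 + 2 \sqrt{1213303}\right) 4869361 = -15455473548025 + 9738722 \sqrt{1213303}$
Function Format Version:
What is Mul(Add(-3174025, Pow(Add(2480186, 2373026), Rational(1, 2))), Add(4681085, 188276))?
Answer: Add(-15455473548025, Mul(9738722, Pow(1213303, Rational(1, 2)))) ≈ -1.5445e+13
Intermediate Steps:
Mul(Add(-3174025, Pow(Add(2480186, 2373026), Rational(1, 2))), Add(4681085, 188276)) = Mul(Add(-3174025, Pow(4853212, Rational(1, 2))), 4869361) = Mul(Add(-3174025, Mul(2, Pow(1213303, Rational(1, 2)))), 4869361) = Add(-15455473548025, Mul(9738722, Pow(1213303, Rational(1, 2))))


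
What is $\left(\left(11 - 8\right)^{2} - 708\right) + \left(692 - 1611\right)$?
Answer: $-1618$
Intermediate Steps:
$\left(\left(11 - 8\right)^{2} - 708\right) + \left(692 - 1611\right) = \left(3^{2} - 708\right) + \left(692 - 1611\right) = \left(9 - 708\right) - 919 = -699 - 919 = -1618$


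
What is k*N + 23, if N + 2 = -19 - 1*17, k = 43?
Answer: -1611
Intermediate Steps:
N = -38 (N = -2 + (-19 - 1*17) = -2 + (-19 - 17) = -2 - 36 = -38)
k*N + 23 = 43*(-38) + 23 = -1634 + 23 = -1611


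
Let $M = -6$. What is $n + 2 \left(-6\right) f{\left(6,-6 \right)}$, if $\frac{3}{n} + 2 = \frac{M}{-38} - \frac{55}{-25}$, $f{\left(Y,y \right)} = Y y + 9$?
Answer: $\frac{11301}{34} \approx 332.38$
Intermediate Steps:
$f{\left(Y,y \right)} = 9 + Y y$
$n = \frac{285}{34}$ ($n = \frac{3}{-2 - \left(- \frac{11}{5} - \frac{3}{19}\right)} = \frac{3}{-2 - - \frac{224}{95}} = \frac{3}{-2 + \left(\frac{3}{19} + \frac{11}{5}\right)} = \frac{3}{-2 + \frac{224}{95}} = \frac{3}{\frac{34}{95}} = 3 \cdot \frac{95}{34} = \frac{285}{34} \approx 8.3824$)
$n + 2 \left(-6\right) f{\left(6,-6 \right)} = \frac{285}{34} + 2 \left(-6\right) \left(9 + 6 \left(-6\right)\right) = \frac{285}{34} - 12 \left(9 - 36\right) = \frac{285}{34} - -324 = \frac{285}{34} + 324 = \frac{11301}{34}$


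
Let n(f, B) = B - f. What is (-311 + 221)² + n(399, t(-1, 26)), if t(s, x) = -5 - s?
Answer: 7697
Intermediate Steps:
(-311 + 221)² + n(399, t(-1, 26)) = (-311 + 221)² + ((-5 - 1*(-1)) - 1*399) = (-90)² + ((-5 + 1) - 399) = 8100 + (-4 - 399) = 8100 - 403 = 7697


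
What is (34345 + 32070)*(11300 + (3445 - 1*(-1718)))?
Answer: 1093390145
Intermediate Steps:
(34345 + 32070)*(11300 + (3445 - 1*(-1718))) = 66415*(11300 + (3445 + 1718)) = 66415*(11300 + 5163) = 66415*16463 = 1093390145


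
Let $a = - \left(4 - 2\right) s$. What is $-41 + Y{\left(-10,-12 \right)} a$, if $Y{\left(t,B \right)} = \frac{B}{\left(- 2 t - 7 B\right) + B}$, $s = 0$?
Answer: $-41$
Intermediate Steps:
$Y{\left(t,B \right)} = \frac{B}{- 6 B - 2 t}$ ($Y{\left(t,B \right)} = \frac{B}{\left(- 7 B - 2 t\right) + B} = \frac{B}{- 6 B - 2 t}$)
$a = 0$ ($a = - \left(4 - 2\right) 0 = - 2 \cdot 0 = \left(-1\right) 0 = 0$)
$-41 + Y{\left(-10,-12 \right)} a = -41 + \left(-1\right) \left(-12\right) \frac{1}{2 \left(-10\right) + 6 \left(-12\right)} 0 = -41 + \left(-1\right) \left(-12\right) \frac{1}{-20 - 72} \cdot 0 = -41 + \left(-1\right) \left(-12\right) \frac{1}{-92} \cdot 0 = -41 + \left(-1\right) \left(-12\right) \left(- \frac{1}{92}\right) 0 = -41 - 0 = -41 + 0 = -41$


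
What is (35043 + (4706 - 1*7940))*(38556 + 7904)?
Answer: 1477846140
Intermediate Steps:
(35043 + (4706 - 1*7940))*(38556 + 7904) = (35043 + (4706 - 7940))*46460 = (35043 - 3234)*46460 = 31809*46460 = 1477846140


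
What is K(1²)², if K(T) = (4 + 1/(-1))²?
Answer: 81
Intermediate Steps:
K(T) = 9 (K(T) = (4 - 1)² = 3² = 9)
K(1²)² = 9² = 81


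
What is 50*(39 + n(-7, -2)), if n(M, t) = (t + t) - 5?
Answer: 1500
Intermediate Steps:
n(M, t) = -5 + 2*t (n(M, t) = 2*t - 5 = -5 + 2*t)
50*(39 + n(-7, -2)) = 50*(39 + (-5 + 2*(-2))) = 50*(39 + (-5 - 4)) = 50*(39 - 9) = 50*30 = 1500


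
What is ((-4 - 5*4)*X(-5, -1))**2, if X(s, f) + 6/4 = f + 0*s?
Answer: 3600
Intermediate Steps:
X(s, f) = -3/2 + f (X(s, f) = -3/2 + (f + 0*s) = -3/2 + (f + 0) = -3/2 + f)
((-4 - 5*4)*X(-5, -1))**2 = ((-4 - 5*4)*(-3/2 - 1))**2 = ((-4 - 20)*(-5/2))**2 = (-24*(-5/2))**2 = 60**2 = 3600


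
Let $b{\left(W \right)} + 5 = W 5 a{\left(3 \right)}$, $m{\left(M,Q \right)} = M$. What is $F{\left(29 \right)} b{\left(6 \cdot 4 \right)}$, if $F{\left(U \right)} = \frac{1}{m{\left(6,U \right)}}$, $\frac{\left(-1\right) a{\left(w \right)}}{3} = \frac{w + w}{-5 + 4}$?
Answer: $\frac{2155}{6} \approx 359.17$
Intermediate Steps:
$a{\left(w \right)} = 6 w$ ($a{\left(w \right)} = - 3 \frac{w + w}{-5 + 4} = - 3 \frac{2 w}{-1} = - 3 \cdot 2 w \left(-1\right) = - 3 \left(- 2 w\right) = 6 w$)
$b{\left(W \right)} = -5 + 90 W$ ($b{\left(W \right)} = -5 + W 5 \cdot 6 \cdot 3 = -5 + 5 W 18 = -5 + 90 W$)
$F{\left(U \right)} = \frac{1}{6}$
$F{\left(29 \right)} b{\left(6 \cdot 4 \right)} = \frac{-5 + 90 \cdot 6 \cdot 4}{6} = \frac{-5 + 90 \cdot 24}{6} = \frac{-5 + 2160}{6} = \frac{1}{6} \cdot 2155 = \frac{2155}{6}$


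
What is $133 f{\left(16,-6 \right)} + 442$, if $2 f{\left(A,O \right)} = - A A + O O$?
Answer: $-14188$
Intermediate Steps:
$f{\left(A,O \right)} = \frac{O^{2}}{2} - \frac{A^{2}}{2}$ ($f{\left(A,O \right)} = \frac{- A A + O O}{2} = \frac{- A^{2} + O^{2}}{2} = \frac{O^{2} - A^{2}}{2} = \frac{O^{2}}{2} - \frac{A^{2}}{2}$)
$133 f{\left(16,-6 \right)} + 442 = 133 \left(\frac{\left(-6\right)^{2}}{2} - \frac{16^{2}}{2}\right) + 442 = 133 \left(\frac{1}{2} \cdot 36 - 128\right) + 442 = 133 \left(18 - 128\right) + 442 = 133 \left(-110\right) + 442 = -14630 + 442 = -14188$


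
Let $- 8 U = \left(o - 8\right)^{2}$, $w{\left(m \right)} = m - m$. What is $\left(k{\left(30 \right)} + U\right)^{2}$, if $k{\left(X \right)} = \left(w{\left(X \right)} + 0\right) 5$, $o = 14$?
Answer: $\frac{81}{4} \approx 20.25$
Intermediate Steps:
$w{\left(m \right)} = 0$
$U = - \frac{9}{2}$ ($U = - \frac{\left(14 - 8\right)^{2}}{8} = - \frac{6^{2}}{8} = \left(- \frac{1}{8}\right) 36 = - \frac{9}{2} \approx -4.5$)
$k{\left(X \right)} = 0$ ($k{\left(X \right)} = \left(0 + 0\right) 5 = 0 \cdot 5 = 0$)
$\left(k{\left(30 \right)} + U\right)^{2} = \left(0 - \frac{9}{2}\right)^{2} = \left(- \frac{9}{2}\right)^{2} = \frac{81}{4}$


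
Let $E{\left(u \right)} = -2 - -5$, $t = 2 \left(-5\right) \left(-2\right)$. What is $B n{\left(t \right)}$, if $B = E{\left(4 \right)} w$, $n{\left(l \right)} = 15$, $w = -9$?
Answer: $-405$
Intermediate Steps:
$t = 20$ ($t = \left(-10\right) \left(-2\right) = 20$)
$E{\left(u \right)} = 3$ ($E{\left(u \right)} = -2 + 5 = 3$)
$B = -27$ ($B = 3 \left(-9\right) = -27$)
$B n{\left(t \right)} = \left(-27\right) 15 = -405$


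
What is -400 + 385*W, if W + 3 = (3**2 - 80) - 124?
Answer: -76630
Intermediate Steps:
W = -198 (W = -3 + ((3**2 - 80) - 124) = -3 + ((9 - 80) - 124) = -3 + (-71 - 124) = -3 - 195 = -198)
-400 + 385*W = -400 + 385*(-198) = -400 - 76230 = -76630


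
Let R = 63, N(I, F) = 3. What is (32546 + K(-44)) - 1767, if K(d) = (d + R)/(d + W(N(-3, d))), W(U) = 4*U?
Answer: 984909/32 ≈ 30778.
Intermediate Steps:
K(d) = (63 + d)/(12 + d) (K(d) = (d + 63)/(d + 4*3) = (63 + d)/(d + 12) = (63 + d)/(12 + d))
(32546 + K(-44)) - 1767 = (32546 + (63 - 44)/(12 - 44)) - 1767 = (32546 + 19/(-32)) - 1767 = (32546 - 1/32*19) - 1767 = (32546 - 19/32) - 1767 = 1041453/32 - 1767 = 984909/32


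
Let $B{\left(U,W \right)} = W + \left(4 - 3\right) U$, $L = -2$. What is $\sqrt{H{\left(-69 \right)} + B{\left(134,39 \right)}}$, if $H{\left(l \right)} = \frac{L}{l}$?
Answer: $\frac{\sqrt{823791}}{69} \approx 13.154$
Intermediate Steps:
$B{\left(U,W \right)} = U + W$ ($B{\left(U,W \right)} = W + 1 U = W + U = U + W$)
$H{\left(l \right)} = - \frac{2}{l}$
$\sqrt{H{\left(-69 \right)} + B{\left(134,39 \right)}} = \sqrt{- \frac{2}{-69} + \left(134 + 39\right)} = \sqrt{\left(-2\right) \left(- \frac{1}{69}\right) + 173} = \sqrt{\frac{2}{69} + 173} = \sqrt{\frac{11939}{69}} = \frac{\sqrt{823791}}{69}$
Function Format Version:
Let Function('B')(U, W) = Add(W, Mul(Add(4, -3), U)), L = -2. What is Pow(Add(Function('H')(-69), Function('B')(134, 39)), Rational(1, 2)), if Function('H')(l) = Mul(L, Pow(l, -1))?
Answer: Mul(Rational(1, 69), Pow(823791, Rational(1, 2))) ≈ 13.154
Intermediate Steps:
Function('B')(U, W) = Add(U, W) (Function('B')(U, W) = Add(W, Mul(1, U)) = Add(W, U) = Add(U, W))
Function('H')(l) = Mul(-2, Pow(l, -1))
Pow(Add(Function('H')(-69), Function('B')(134, 39)), Rational(1, 2)) = Pow(Add(Mul(-2, Pow(-69, -1)), Add(134, 39)), Rational(1, 2)) = Pow(Add(Mul(-2, Rational(-1, 69)), 173), Rational(1, 2)) = Pow(Add(Rational(2, 69), 173), Rational(1, 2)) = Pow(Rational(11939, 69), Rational(1, 2)) = Mul(Rational(1, 69), Pow(823791, Rational(1, 2)))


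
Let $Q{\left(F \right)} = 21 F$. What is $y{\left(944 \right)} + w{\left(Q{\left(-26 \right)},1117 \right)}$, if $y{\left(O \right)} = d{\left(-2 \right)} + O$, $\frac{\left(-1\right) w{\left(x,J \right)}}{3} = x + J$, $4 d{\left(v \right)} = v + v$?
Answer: $-770$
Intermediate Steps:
$d{\left(v \right)} = \frac{v}{2}$ ($d{\left(v \right)} = \frac{v + v}{4} = \frac{2 v}{4} = \frac{v}{2}$)
$w{\left(x,J \right)} = - 3 J - 3 x$ ($w{\left(x,J \right)} = - 3 \left(x + J\right) = - 3 \left(J + x\right) = - 3 J - 3 x$)
$y{\left(O \right)} = -1 + O$ ($y{\left(O \right)} = \frac{1}{2} \left(-2\right) + O = -1 + O$)
$y{\left(944 \right)} + w{\left(Q{\left(-26 \right)},1117 \right)} = \left(-1 + 944\right) - \left(3351 + 3 \cdot 21 \left(-26\right)\right) = 943 - 1713 = -770$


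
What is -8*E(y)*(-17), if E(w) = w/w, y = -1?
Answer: 136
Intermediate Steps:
E(w) = 1
-8*E(y)*(-17) = -8*1*(-17) = -8*(-17) = 136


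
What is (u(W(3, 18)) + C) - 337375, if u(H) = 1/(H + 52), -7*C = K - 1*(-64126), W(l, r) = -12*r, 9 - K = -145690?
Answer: -60245401/164 ≈ -3.6735e+5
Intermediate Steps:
K = 145699 (K = 9 - 1*(-145690) = 9 + 145690 = 145699)
C = -29975 (C = -(145699 - 1*(-64126))/7 = -(145699 + 64126)/7 = -1/7*209825 = -29975)
u(H) = 1/(52 + H)
(u(W(3, 18)) + C) - 337375 = (1/(52 - 12*18) - 29975) - 337375 = (1/(52 - 216) - 29975) - 337375 = (1/(-164) - 29975) - 337375 = (-1/164 - 29975) - 337375 = -4915901/164 - 337375 = -60245401/164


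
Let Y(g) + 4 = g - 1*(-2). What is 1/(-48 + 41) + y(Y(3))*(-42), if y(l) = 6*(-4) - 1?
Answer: 7349/7 ≈ 1049.9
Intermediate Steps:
Y(g) = -2 + g (Y(g) = -4 + (g - 1*(-2)) = -4 + (g + 2) = -4 + (2 + g) = -2 + g)
y(l) = -25 (y(l) = -24 - 1 = -25)
1/(-48 + 41) + y(Y(3))*(-42) = 1/(-48 + 41) - 25*(-42) = 1/(-7) + 1050 = -⅐ + 1050 = 7349/7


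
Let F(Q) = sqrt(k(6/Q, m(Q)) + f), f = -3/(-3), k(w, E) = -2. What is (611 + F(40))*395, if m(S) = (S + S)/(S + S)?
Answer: 241345 + 395*I ≈ 2.4135e+5 + 395.0*I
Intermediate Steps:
m(S) = 1 (m(S) = (2*S)/((2*S)) = (2*S)*(1/(2*S)) = 1)
f = 1 (f = -3*(-1/3) = 1)
F(Q) = I (F(Q) = sqrt(-2 + 1) = sqrt(-1) = I)
(611 + F(40))*395 = (611 + I)*395 = 241345 + 395*I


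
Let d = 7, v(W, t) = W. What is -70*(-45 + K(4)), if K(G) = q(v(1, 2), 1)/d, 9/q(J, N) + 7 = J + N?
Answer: 3168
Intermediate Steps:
q(J, N) = 9/(-7 + J + N) (q(J, N) = 9/(-7 + (J + N)) = 9/(-7 + J + N))
K(G) = -9/35 (K(G) = (9/(-7 + 1 + 1))/7 = (9/(-5))*(⅐) = (9*(-⅕))*(⅐) = -9/5*⅐ = -9/35)
-70*(-45 + K(4)) = -70*(-45 - 9/35) = -70*(-1584/35) = 3168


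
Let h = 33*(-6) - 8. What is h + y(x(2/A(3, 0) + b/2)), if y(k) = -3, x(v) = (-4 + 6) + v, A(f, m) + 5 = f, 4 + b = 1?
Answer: -209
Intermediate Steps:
b = -3 (b = -4 + 1 = -3)
A(f, m) = -5 + f
x(v) = 2 + v
h = -206 (h = -198 - 8 = -206)
h + y(x(2/A(3, 0) + b/2)) = -206 - 3 = -209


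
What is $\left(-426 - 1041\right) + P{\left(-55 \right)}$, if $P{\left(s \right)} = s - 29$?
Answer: $-1551$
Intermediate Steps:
$P{\left(s \right)} = -29 + s$
$\left(-426 - 1041\right) + P{\left(-55 \right)} = \left(-426 - 1041\right) - 84 = -1467 - 84 = -1551$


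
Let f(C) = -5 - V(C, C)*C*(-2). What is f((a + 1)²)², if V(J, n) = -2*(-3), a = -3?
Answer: 1849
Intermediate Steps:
V(J, n) = 6
f(C) = -5 + 12*C (f(C) = -5 - 6*C*(-2) = -5 - (-12)*C = -5 + 12*C)
f((a + 1)²)² = (-5 + 12*(-3 + 1)²)² = (-5 + 12*(-2)²)² = (-5 + 12*4)² = (-5 + 48)² = 43² = 1849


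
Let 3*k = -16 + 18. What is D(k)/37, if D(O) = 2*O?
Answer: 4/111 ≈ 0.036036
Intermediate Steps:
k = ⅔ (k = (-16 + 18)/3 = (⅓)*2 = ⅔ ≈ 0.66667)
D(k)/37 = (2*(⅔))/37 = (4/3)*(1/37) = 4/111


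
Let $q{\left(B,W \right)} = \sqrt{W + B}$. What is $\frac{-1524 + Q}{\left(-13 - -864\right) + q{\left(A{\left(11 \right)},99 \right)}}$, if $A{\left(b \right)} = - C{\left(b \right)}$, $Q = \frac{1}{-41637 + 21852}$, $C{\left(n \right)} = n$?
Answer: $- \frac{25659642191}{14326575705} + \frac{60304682 \sqrt{22}}{14326575705} \approx -1.7713$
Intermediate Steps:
$Q = - \frac{1}{19785}$ ($Q = \frac{1}{-19785} = - \frac{1}{19785} \approx -5.0543 \cdot 10^{-5}$)
$A{\left(b \right)} = - b$
$q{\left(B,W \right)} = \sqrt{B + W}$
$\frac{-1524 + Q}{\left(-13 - -864\right) + q{\left(A{\left(11 \right)},99 \right)}} = \frac{-1524 - \frac{1}{19785}}{\left(-13 - -864\right) + \sqrt{\left(-1\right) 11 + 99}} = - \frac{30152341}{19785 \left(\left(-13 + 864\right) + \sqrt{-11 + 99}\right)} = - \frac{30152341}{19785 \left(851 + \sqrt{88}\right)} = - \frac{30152341}{19785 \left(851 + 2 \sqrt{22}\right)}$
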